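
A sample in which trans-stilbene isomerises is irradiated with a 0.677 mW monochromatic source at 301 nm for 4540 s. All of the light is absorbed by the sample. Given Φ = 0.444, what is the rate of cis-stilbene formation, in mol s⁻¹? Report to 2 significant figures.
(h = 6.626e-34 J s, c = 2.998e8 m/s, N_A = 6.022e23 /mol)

7.6e-10 mol s⁻¹

Photon energy at 301 nm: hc/λ = (6.626e-34)(2.998e8)/(301e-9) = 6.600e-19 J.
Energy delivered: (0.677 mW)(4540 s) = 3.074 J.
Photons incident: 3.074 / 6.600e-19 = 4.658e18, i.e. 4.658e18/6.022e23 = 7.735e-6 mol.
Product formed: 0.444 × 7.735e-6 = 3.434e-6 mol.
Rate: 3.434e-6 / 4540 s = 7.6e-10 mol s⁻¹.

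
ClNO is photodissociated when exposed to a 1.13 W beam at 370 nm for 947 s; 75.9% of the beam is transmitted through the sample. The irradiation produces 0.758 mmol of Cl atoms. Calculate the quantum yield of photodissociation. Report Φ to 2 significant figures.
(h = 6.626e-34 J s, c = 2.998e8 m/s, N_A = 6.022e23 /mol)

Product: 0.758 mmol = 7.58e-4 mol.
Photon energy at 370 nm: hc/λ = (6.626e-34)(2.998e8)/(370e-9) = 5.369e-19 J.
Energy delivered: (1.13 W)(947 s) = 1070 J.
Photons incident: 1070 / 5.369e-19 = 1.993e21, i.e. 1.993e21/6.022e23 = 0.003310 mol.
Fraction absorbed: 1 − 75.9/100 = 0.2410.
Photons absorbed: 0.2410 × 0.003310 = 7.977e-4 mol.
Φ = 7.58e-4 mol / 7.977e-4 mol photons = 0.95.

Φ = 0.95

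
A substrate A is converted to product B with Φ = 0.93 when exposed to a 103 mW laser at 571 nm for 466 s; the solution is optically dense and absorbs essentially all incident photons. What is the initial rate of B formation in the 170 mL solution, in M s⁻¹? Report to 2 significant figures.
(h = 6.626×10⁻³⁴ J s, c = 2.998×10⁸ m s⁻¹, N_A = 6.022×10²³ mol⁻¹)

2.7×10⁻⁶ M s⁻¹

Photon energy at 571 nm: hc/λ = (6.626×10⁻³⁴)(2.998×10⁸)/(571×10⁻⁹) = 3.479×10⁻¹⁹ J.
Energy delivered: (103 mW)(466 s) = 48.00 J.
Photons incident: 48.00 / 3.479×10⁻¹⁹ = 1.380×10²⁰, i.e. 1.380×10²⁰/6.022×10²³ = 2.292×10⁻⁴ mol.
Product formed: 0.93 × 2.292×10⁻⁴ = 2.132×10⁻⁴ mol.
Rate: 2.132×10⁻⁴ mol / (466 s × 0.17 L) = 2.7×10⁻⁶ M s⁻¹.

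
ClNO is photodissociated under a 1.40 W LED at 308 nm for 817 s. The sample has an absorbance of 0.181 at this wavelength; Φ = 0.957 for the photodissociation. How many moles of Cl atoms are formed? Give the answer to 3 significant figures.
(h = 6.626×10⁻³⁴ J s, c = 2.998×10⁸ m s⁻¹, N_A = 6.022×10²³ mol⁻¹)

Photon energy at 308 nm: hc/λ = (6.626×10⁻³⁴)(2.998×10⁸)/(308×10⁻⁹) = 6.450×10⁻¹⁹ J.
Energy delivered: (1.40 W)(817 s) = 1144 J.
Photons incident: 1144 / 6.450×10⁻¹⁹ = 1.774×10²¹, i.e. 1.774×10²¹/6.022×10²³ = 0.002946 mol.
Fraction absorbed: 1 − 10^(−0.181) = 0.3408.
Photons absorbed: 0.3408 × 0.002946 = 0.001004 mol.
Product: Φ × n_abs = 0.957 × 0.001004 = 9.608×10⁻⁴ mol.

9.61×10⁻⁴ mol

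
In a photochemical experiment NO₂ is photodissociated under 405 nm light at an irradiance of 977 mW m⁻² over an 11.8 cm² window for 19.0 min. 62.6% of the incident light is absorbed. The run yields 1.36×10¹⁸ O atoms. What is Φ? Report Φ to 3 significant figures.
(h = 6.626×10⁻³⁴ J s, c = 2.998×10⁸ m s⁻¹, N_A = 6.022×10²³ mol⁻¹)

Product: 1.36×10¹⁸ / 6.022×10²³ = 2.258×10⁻⁶ mol.
Photon energy at 405 nm: hc/λ = (6.626×10⁻³⁴)(2.998×10⁸)/(405×10⁻⁹) = 4.905×10⁻¹⁹ J.
Energy delivered: (977 mW m⁻²)(11.8×10⁻⁴ m²)(1140 s) = 1.314 J.
Photons incident: 1.314 / 4.905×10⁻¹⁹ = 2.679×10¹⁸, i.e. 2.679×10¹⁸/6.022×10²³ = 4.449×10⁻⁶ mol.
Photons absorbed: 0.626 × 4.449×10⁻⁶ = 2.785×10⁻⁶ mol.
Φ = 2.258×10⁻⁶ mol / 2.785×10⁻⁶ mol photons = 0.811.

Φ = 0.811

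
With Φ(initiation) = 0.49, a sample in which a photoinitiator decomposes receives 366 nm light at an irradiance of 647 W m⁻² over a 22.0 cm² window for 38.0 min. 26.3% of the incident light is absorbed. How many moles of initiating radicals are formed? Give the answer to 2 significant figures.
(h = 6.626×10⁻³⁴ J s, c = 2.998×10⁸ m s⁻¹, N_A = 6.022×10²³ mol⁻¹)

0.0013 mol

Photon energy at 366 nm: hc/λ = (6.626×10⁻³⁴)(2.998×10⁸)/(366×10⁻⁹) = 5.428×10⁻¹⁹ J.
Energy delivered: (647 W m⁻²)(22.0×10⁻⁴ m²)(2280 s) = 3245 J.
Photons incident: 3245 / 5.428×10⁻¹⁹ = 5.978×10²¹, i.e. 5.978×10²¹/6.022×10²³ = 0.009927 mol.
Photons absorbed: 0.263 × 0.009927 = 0.002611 mol.
Product: Φ × n_abs = 0.49 × 0.002611 = 0.001279 mol.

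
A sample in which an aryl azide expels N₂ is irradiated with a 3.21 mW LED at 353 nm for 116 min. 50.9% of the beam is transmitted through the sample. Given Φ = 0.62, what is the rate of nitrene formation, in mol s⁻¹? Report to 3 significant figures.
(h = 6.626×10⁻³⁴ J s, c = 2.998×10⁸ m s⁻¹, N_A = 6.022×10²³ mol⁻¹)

2.88×10⁻⁹ mol s⁻¹

Photon energy at 353 nm: hc/λ = (6.626×10⁻³⁴)(2.998×10⁸)/(353×10⁻⁹) = 5.627×10⁻¹⁹ J.
Energy delivered: (3.21 mW)(6960 s) = 22.34 J.
Photons incident: 22.34 / 5.627×10⁻¹⁹ = 3.970×10¹⁹, i.e. 3.970×10¹⁹/6.022×10²³ = 6.592×10⁻⁵ mol.
Fraction absorbed: 1 − 50.9/100 = 0.4910.
Photons absorbed: 0.4910 × 6.592×10⁻⁵ = 3.237×10⁻⁵ mol.
Product formed: 0.62 × 3.237×10⁻⁵ = 2.007×10⁻⁵ mol.
Rate: 2.007×10⁻⁵ / 6960 s = 2.88×10⁻⁹ mol s⁻¹.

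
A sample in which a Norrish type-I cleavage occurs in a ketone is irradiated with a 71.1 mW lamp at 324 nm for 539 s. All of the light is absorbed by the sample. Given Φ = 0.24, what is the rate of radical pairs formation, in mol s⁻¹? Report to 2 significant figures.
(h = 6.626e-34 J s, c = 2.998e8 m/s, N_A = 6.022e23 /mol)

4.6e-8 mol s⁻¹

Photon energy at 324 nm: hc/λ = (6.626e-34)(2.998e8)/(324e-9) = 6.131e-19 J.
Energy delivered: (71.1 mW)(539 s) = 38.32 J.
Photons incident: 38.32 / 6.131e-19 = 6.250e19, i.e. 6.250e19/6.022e23 = 1.038e-4 mol.
Product formed: 0.24 × 1.038e-4 = 2.491e-5 mol.
Rate: 2.491e-5 / 539 s = 4.6e-8 mol s⁻¹.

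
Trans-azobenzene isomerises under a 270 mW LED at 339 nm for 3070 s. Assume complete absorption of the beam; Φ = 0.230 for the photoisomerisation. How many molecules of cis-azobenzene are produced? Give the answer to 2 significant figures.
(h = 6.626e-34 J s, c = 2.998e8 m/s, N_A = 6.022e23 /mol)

3.3e20 molecules

Photon energy at 339 nm: hc/λ = (6.626e-34)(2.998e8)/(339e-9) = 5.860e-19 J.
Energy delivered: (270 mW)(3070 s) = 828.9 J.
Photons incident: 828.9 / 5.860e-19 = 1.415e21, i.e. 1.415e21/6.022e23 = 0.002350 mol.
Product: Φ × n_abs = 0.230 × 0.002350 = 5.405e-4 mol.
As a count: 5.405e-4 × 6.022e23 = 3.3e20.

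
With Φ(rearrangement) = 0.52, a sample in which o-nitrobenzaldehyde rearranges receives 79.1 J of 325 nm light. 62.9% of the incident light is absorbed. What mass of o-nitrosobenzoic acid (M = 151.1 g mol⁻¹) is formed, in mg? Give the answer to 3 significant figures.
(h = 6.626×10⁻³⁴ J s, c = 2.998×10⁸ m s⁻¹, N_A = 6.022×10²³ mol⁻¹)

Photon energy at 325 nm: hc/λ = (6.626×10⁻³⁴)(2.998×10⁸)/(325×10⁻⁹) = 6.112×10⁻¹⁹ J.
Photons incident: 79.1 / 6.112×10⁻¹⁹ = 1.294×10²⁰, i.e. 1.294×10²⁰/6.022×10²³ = 2.149×10⁻⁴ mol.
Photons absorbed: 0.629 × 2.149×10⁻⁴ = 1.352×10⁻⁴ mol.
Product: Φ × n_abs = 0.52 × 1.352×10⁻⁴ = 7.030×10⁻⁵ mol.
Mass: 7.030×10⁻⁵ × 151.1 = 0.01062 g = 10.6 mg.

10.6 mg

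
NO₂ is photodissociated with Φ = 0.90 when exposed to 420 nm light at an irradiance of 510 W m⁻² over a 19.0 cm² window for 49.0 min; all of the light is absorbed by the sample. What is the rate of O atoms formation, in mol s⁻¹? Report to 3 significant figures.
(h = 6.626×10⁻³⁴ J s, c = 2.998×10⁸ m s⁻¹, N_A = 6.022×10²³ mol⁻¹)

Photon energy at 420 nm: hc/λ = (6.626×10⁻³⁴)(2.998×10⁸)/(420×10⁻⁹) = 4.730×10⁻¹⁹ J.
Energy delivered: (510 W m⁻²)(19.0×10⁻⁴ m²)(2940 s) = 2849 J.
Photons incident: 2849 / 4.730×10⁻¹⁹ = 6.023×10²¹, i.e. 6.023×10²¹/6.022×10²³ = 0.01000 mol.
Product formed: 0.90 × 0.01000 = 0.009000 mol.
Rate: 0.009000 / 2940 s = 3.06×10⁻⁶ mol s⁻¹.

3.06×10⁻⁶ mol s⁻¹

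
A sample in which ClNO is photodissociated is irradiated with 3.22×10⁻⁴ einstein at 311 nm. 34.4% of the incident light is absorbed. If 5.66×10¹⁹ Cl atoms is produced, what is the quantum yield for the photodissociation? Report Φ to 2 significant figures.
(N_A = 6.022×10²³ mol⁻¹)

Φ = 0.85

Product: 5.66×10¹⁹ / 6.022×10²³ = 9.399×10⁻⁵ mol.
Photons absorbed: 0.344 × 3.22×10⁻⁴ = 1.108×10⁻⁴ mol.
Φ = 9.399×10⁻⁵ mol / 1.108×10⁻⁴ mol photons = 0.85.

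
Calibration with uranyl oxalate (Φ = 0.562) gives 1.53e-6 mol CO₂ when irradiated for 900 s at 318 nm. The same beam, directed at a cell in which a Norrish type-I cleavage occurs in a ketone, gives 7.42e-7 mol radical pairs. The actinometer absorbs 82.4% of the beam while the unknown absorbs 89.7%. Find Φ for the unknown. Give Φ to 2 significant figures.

Φ = 0.25

Photons absorbed by the actinometer: 1.53e-6 / 0.562 = 2.722e-6 mol.
Incident flux: 2.722e-6 / 0.824 = 3.303e-6 einstein.
Absorbed by unknown: 0.897 × 3.303e-6 = 2.963e-6 mol.
Φ(unknown) = 7.42e-7 / 2.963e-6 = 0.25.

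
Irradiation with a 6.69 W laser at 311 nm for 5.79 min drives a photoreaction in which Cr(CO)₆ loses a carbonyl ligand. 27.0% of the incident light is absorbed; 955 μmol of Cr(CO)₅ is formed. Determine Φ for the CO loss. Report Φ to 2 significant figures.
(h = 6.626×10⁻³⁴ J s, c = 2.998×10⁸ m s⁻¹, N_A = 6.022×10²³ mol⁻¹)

Product: 955 μmol = 9.55×10⁻⁴ mol.
Photon energy at 311 nm: hc/λ = (6.626×10⁻³⁴)(2.998×10⁸)/(311×10⁻⁹) = 6.387×10⁻¹⁹ J.
Energy delivered: (6.69 W)(347.4 s) = 2324 J.
Photons incident: 2324 / 6.387×10⁻¹⁹ = 3.639×10²¹, i.e. 3.639×10²¹/6.022×10²³ = 0.006043 mol.
Photons absorbed: 0.270 × 0.006043 = 0.001632 mol.
Φ = 9.55×10⁻⁴ mol / 0.001632 mol photons = 0.59.

Φ = 0.59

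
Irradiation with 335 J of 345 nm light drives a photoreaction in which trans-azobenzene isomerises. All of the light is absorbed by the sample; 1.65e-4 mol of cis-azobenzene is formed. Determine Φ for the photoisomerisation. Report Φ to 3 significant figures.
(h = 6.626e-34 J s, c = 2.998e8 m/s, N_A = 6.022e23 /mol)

Photon energy at 345 nm: hc/λ = (6.626e-34)(2.998e8)/(345e-9) = 5.758e-19 J.
Photons incident: 335 / 5.758e-19 = 5.818e20, i.e. 5.818e20/6.022e23 = 9.661e-4 mol.
Φ = 1.65e-4 mol / 9.661e-4 mol photons = 0.171.

Φ = 0.171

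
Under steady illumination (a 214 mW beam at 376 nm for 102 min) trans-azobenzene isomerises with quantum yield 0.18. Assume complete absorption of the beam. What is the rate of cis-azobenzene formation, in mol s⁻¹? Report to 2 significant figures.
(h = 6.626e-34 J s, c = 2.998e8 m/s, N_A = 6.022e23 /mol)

1.2e-7 mol s⁻¹

Photon energy at 376 nm: hc/λ = (6.626e-34)(2.998e8)/(376e-9) = 5.283e-19 J.
Energy delivered: (214 mW)(6120 s) = 1310 J.
Photons incident: 1310 / 5.283e-19 = 2.480e21, i.e. 2.480e21/6.022e23 = 0.004118 mol.
Product formed: 0.18 × 0.004118 = 7.412e-4 mol.
Rate: 7.412e-4 / 6120 s = 1.2e-7 mol s⁻¹.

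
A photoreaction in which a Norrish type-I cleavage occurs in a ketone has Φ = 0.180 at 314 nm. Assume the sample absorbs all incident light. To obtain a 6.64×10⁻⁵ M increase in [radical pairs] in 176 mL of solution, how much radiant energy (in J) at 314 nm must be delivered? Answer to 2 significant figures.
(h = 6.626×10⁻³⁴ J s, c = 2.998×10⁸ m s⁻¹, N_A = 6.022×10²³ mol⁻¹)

25 J

Product: (6.64×10⁻⁵ M)(0.176 L) = 1.169×10⁻⁵ mol.
Photons that must be absorbed: 1.169×10⁻⁵ / 0.180 = 6.494×10⁻⁵ mol.
Photon energy: hc/λ = 6.326×10⁻¹⁹ J; per mole, 3.810×10⁵ J mol⁻¹.
Energy required: 6.494×10⁻⁵ × 3.810×10⁵ = 25 J.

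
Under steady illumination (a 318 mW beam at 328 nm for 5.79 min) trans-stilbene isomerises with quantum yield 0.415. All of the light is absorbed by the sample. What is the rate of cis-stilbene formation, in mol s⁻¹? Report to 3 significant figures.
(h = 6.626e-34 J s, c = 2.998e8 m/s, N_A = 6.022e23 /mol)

3.62e-7 mol s⁻¹

Photon energy at 328 nm: hc/λ = (6.626e-34)(2.998e8)/(328e-9) = 6.056e-19 J.
Energy delivered: (318 mW)(347.4 s) = 110.5 J.
Photons incident: 110.5 / 6.056e-19 = 1.825e20, i.e. 1.825e20/6.022e23 = 3.031e-4 mol.
Product formed: 0.415 × 3.031e-4 = 1.258e-4 mol.
Rate: 1.258e-4 / 347.4 s = 3.62e-7 mol s⁻¹.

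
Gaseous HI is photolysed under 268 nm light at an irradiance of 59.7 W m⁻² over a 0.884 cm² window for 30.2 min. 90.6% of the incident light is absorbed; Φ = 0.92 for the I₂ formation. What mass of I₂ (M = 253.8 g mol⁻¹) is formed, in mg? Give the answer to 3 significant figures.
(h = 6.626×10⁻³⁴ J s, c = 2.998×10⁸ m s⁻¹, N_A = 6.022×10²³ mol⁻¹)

4.53 mg

Photon energy at 268 nm: hc/λ = (6.626×10⁻³⁴)(2.998×10⁸)/(268×10⁻⁹) = 7.412×10⁻¹⁹ J.
Energy delivered: (59.7 W m⁻²)(0.884×10⁻⁴ m²)(1812 s) = 9.563 J.
Photons incident: 9.563 / 7.412×10⁻¹⁹ = 1.290×10¹⁹, i.e. 1.290×10¹⁹/6.022×10²³ = 2.142×10⁻⁵ mol.
Photons absorbed: 0.906 × 2.142×10⁻⁵ = 1.941×10⁻⁵ mol.
Product: Φ × n_abs = 0.92 × 1.941×10⁻⁵ = 1.786×10⁻⁵ mol.
Mass: 1.786×10⁻⁵ × 253.8 = 0.004533 g = 4.53 mg.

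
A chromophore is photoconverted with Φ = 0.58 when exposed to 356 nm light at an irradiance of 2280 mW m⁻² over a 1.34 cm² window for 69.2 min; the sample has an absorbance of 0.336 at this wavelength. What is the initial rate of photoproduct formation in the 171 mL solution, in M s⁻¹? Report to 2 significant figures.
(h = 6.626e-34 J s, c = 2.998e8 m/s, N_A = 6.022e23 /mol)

1.7e-9 M s⁻¹

Photon energy at 356 nm: hc/λ = (6.626e-34)(2.998e8)/(356e-9) = 5.580e-19 J.
Energy delivered: (2280 mW m⁻²)(1.34e-4 m²)(4152 s) = 1.269 J.
Photons incident: 1.269 / 5.580e-19 = 2.274e18, i.e. 2.274e18/6.022e23 = 3.776e-6 mol.
Fraction absorbed: 1 − 10^(−0.336) = 0.5387.
Photons absorbed: 0.5387 × 3.776e-6 = 2.034e-6 mol.
Product formed: 0.58 × 2.034e-6 = 1.180e-6 mol.
Rate: 1.180e-6 mol / (4152 s × 0.171 L) = 1.7e-9 M s⁻¹.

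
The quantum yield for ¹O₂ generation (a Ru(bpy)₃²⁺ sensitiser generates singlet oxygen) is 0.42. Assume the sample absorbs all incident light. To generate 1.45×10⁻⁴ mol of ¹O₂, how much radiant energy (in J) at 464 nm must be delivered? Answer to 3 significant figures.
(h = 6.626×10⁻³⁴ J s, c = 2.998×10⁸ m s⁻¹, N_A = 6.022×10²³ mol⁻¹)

89.0 J

Photons that must be absorbed: 1.45×10⁻⁴ / 0.42 = 3.452×10⁻⁴ mol.
Photon energy: hc/λ = 4.281×10⁻¹⁹ J; per mole, 2.578×10⁵ J mol⁻¹.
Energy required: 3.452×10⁻⁴ × 2.578×10⁵ = 89.0 J.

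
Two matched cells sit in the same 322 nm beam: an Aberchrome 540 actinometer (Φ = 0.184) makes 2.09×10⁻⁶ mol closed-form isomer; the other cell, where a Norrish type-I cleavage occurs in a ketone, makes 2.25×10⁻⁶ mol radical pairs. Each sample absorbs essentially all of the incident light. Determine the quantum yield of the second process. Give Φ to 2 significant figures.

Φ = 0.20

Photons absorbed by the actinometer: 2.09×10⁻⁶ / 0.184 = 1.136×10⁻⁵ mol.
Φ(unknown) = 2.25×10⁻⁶ / 1.136×10⁻⁵ = 0.20.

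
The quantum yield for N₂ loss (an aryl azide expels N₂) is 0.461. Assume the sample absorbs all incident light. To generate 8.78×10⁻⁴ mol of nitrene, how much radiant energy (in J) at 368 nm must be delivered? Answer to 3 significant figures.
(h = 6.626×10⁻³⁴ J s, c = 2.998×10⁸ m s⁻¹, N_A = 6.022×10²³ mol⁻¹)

Photons that must be absorbed: 8.78×10⁻⁴ / 0.461 = 0.001905 mol.
Photon energy: hc/λ = 5.398×10⁻¹⁹ J; per mole, 3.251×10⁵ J mol⁻¹.
Energy required: 0.001905 × 3.251×10⁵ = 619 J.

619 J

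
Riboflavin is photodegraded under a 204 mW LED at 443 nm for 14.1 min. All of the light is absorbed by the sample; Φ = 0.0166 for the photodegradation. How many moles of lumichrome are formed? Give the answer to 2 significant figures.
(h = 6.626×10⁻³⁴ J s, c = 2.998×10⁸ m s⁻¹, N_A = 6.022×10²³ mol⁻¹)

Photon energy at 443 nm: hc/λ = (6.626×10⁻³⁴)(2.998×10⁸)/(443×10⁻⁹) = 4.484×10⁻¹⁹ J.
Energy delivered: (204 mW)(846 s) = 172.6 J.
Photons incident: 172.6 / 4.484×10⁻¹⁹ = 3.849×10²⁰, i.e. 3.849×10²⁰/6.022×10²³ = 6.392×10⁻⁴ mol.
Product: Φ × n_abs = 0.0166 × 6.392×10⁻⁴ = 1.061×10⁻⁵ mol.

1.1×10⁻⁵ mol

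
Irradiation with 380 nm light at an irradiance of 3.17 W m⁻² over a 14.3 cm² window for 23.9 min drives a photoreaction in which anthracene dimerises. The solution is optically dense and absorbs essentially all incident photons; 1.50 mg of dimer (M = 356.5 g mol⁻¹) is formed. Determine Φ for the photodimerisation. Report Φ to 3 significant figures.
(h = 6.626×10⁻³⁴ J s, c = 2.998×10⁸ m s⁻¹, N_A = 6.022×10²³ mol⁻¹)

Product: 1.50 mg / 356.5 g mol⁻¹ = 4.208×10⁻⁶ mol.
Photon energy at 380 nm: hc/λ = (6.626×10⁻³⁴)(2.998×10⁸)/(380×10⁻⁹) = 5.228×10⁻¹⁹ J.
Energy delivered: (3.17 W m⁻²)(14.3×10⁻⁴ m²)(1434 s) = 6.500 J.
Photons incident: 6.500 / 5.228×10⁻¹⁹ = 1.243×10¹⁹, i.e. 1.243×10¹⁹/6.022×10²³ = 2.064×10⁻⁵ mol.
Φ = 4.208×10⁻⁶ mol / 2.064×10⁻⁵ mol photons = 0.204.

Φ = 0.204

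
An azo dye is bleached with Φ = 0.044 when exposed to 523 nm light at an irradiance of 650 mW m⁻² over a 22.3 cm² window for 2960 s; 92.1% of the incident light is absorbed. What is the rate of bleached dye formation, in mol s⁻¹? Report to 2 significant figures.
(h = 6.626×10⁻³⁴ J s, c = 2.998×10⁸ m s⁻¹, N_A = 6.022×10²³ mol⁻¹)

Photon energy at 523 nm: hc/λ = (6.626×10⁻³⁴)(2.998×10⁸)/(523×10⁻⁹) = 3.798×10⁻¹⁹ J.
Energy delivered: (650 mW m⁻²)(22.3×10⁻⁴ m²)(2960 s) = 4.291 J.
Photons incident: 4.291 / 3.798×10⁻¹⁹ = 1.130×10¹⁹, i.e. 1.130×10¹⁹/6.022×10²³ = 1.876×10⁻⁵ mol.
Photons absorbed: 0.921 × 1.876×10⁻⁵ = 1.728×10⁻⁵ mol.
Product formed: 0.044 × 1.728×10⁻⁵ = 7.603×10⁻⁷ mol.
Rate: 7.603×10⁻⁷ / 2960 s = 2.6×10⁻¹⁰ mol s⁻¹.

2.6×10⁻¹⁰ mol s⁻¹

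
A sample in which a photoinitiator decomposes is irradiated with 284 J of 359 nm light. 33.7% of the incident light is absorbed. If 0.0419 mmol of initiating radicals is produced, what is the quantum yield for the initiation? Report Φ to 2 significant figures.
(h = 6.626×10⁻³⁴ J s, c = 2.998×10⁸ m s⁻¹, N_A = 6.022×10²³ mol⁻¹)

Product: 0.0419 mmol = 4.19×10⁻⁵ mol.
Photon energy at 359 nm: hc/λ = (6.626×10⁻³⁴)(2.998×10⁸)/(359×10⁻⁹) = 5.533×10⁻¹⁹ J.
Photons incident: 284 / 5.533×10⁻¹⁹ = 5.133×10²⁰, i.e. 5.133×10²⁰/6.022×10²³ = 8.524×10⁻⁴ mol.
Photons absorbed: 0.337 × 8.524×10⁻⁴ = 2.873×10⁻⁴ mol.
Φ = 4.19×10⁻⁵ mol / 2.873×10⁻⁴ mol photons = 0.15.

Φ = 0.15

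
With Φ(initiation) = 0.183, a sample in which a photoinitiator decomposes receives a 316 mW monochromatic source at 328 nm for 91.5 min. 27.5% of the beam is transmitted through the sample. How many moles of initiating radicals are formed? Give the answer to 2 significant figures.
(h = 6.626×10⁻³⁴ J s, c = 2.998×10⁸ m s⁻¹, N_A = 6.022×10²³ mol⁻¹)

6.3×10⁻⁴ mol

Photon energy at 328 nm: hc/λ = (6.626×10⁻³⁴)(2.998×10⁸)/(328×10⁻⁹) = 6.056×10⁻¹⁹ J.
Energy delivered: (316 mW)(5490 s) = 1735 J.
Photons incident: 1735 / 6.056×10⁻¹⁹ = 2.865×10²¹, i.e. 2.865×10²¹/6.022×10²³ = 0.004758 mol.
Fraction absorbed: 1 − 27.5/100 = 0.7250.
Photons absorbed: 0.7250 × 0.004758 = 0.003450 mol.
Product: Φ × n_abs = 0.183 × 0.003450 = 6.313×10⁻⁴ mol.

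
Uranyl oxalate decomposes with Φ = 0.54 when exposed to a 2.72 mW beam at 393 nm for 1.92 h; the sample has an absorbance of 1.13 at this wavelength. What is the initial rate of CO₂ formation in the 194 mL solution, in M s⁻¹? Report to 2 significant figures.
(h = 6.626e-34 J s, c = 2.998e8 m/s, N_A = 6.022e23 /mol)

2.3e-8 M s⁻¹

Photon energy at 393 nm: hc/λ = (6.626e-34)(2.998e8)/(393e-9) = 5.055e-19 J.
Energy delivered: (2.72 mW)(6912 s) = 18.80 J.
Photons incident: 18.80 / 5.055e-19 = 3.719e19, i.e. 3.719e19/6.022e23 = 6.176e-5 mol.
Fraction absorbed: 1 − 10^(−1.13) = 0.9259.
Photons absorbed: 0.9259 × 6.176e-5 = 5.718e-5 mol.
Product formed: 0.54 × 5.718e-5 = 3.088e-5 mol.
Rate: 3.088e-5 mol / (6912 s × 0.194 L) = 2.3e-8 M s⁻¹.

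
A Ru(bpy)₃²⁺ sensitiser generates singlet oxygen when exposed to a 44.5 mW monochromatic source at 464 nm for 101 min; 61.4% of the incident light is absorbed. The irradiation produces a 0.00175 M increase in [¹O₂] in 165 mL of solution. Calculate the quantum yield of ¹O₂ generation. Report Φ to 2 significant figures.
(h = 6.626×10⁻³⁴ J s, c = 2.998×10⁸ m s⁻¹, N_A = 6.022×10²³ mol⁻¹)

Φ = 0.45

Product: (0.00175 M)(0.165 L) = 2.888×10⁻⁴ mol.
Photon energy at 464 nm: hc/λ = (6.626×10⁻³⁴)(2.998×10⁸)/(464×10⁻⁹) = 4.281×10⁻¹⁹ J.
Energy delivered: (44.5 mW)(6060 s) = 269.7 J.
Photons incident: 269.7 / 4.281×10⁻¹⁹ = 6.300×10²⁰, i.e. 6.300×10²⁰/6.022×10²³ = 0.001046 mol.
Photons absorbed: 0.614 × 0.001046 = 6.422×10⁻⁴ mol.
Φ = 2.888×10⁻⁴ mol / 6.422×10⁻⁴ mol photons = 0.45.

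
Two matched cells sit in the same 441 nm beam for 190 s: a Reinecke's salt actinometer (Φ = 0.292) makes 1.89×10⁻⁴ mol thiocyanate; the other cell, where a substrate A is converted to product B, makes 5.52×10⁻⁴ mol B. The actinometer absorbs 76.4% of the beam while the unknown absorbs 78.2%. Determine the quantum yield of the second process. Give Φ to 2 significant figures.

Photons absorbed by the actinometer: 1.89×10⁻⁴ / 0.292 = 6.473×10⁻⁴ mol.
Incident flux: 6.473×10⁻⁴ / 0.764 = 8.473×10⁻⁴ einstein.
Absorbed by unknown: 0.782 × 8.473×10⁻⁴ = 6.626×10⁻⁴ mol.
Φ(unknown) = 5.52×10⁻⁴ / 6.626×10⁻⁴ = 0.83.

Φ = 0.83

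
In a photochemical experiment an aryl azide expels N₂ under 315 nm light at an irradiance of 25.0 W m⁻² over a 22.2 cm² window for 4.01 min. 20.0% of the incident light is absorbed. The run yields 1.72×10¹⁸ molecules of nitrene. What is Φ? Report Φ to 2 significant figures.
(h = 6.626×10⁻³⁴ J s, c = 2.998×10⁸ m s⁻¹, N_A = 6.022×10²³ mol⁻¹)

Product: 1.72×10¹⁸ / 6.022×10²³ = 2.856×10⁻⁶ mol.
Photon energy at 315 nm: hc/λ = (6.626×10⁻³⁴)(2.998×10⁸)/(315×10⁻⁹) = 6.306×10⁻¹⁹ J.
Energy delivered: (25.0 W m⁻²)(22.2×10⁻⁴ m²)(240.6 s) = 13.35 J.
Photons incident: 13.35 / 6.306×10⁻¹⁹ = 2.117×10¹⁹, i.e. 2.117×10¹⁹/6.022×10²³ = 3.515×10⁻⁵ mol.
Photons absorbed: 0.200 × 3.515×10⁻⁵ = 7.030×10⁻⁶ mol.
Φ = 2.856×10⁻⁶ mol / 7.030×10⁻⁶ mol photons = 0.41.

Φ = 0.41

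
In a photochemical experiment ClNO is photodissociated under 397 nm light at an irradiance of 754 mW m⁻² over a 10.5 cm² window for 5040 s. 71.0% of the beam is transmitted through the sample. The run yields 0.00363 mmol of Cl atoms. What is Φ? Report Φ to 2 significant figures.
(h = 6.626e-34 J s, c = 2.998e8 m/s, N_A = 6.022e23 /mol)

Φ = 0.95

Product: 0.00363 mmol = 3.63e-6 mol.
Photon energy at 397 nm: hc/λ = (6.626e-34)(2.998e8)/(397e-9) = 5.004e-19 J.
Energy delivered: (754 mW m⁻²)(10.5e-4 m²)(5040 s) = 3.990 J.
Photons incident: 3.990 / 5.004e-19 = 7.974e18, i.e. 7.974e18/6.022e23 = 1.324e-5 mol.
Fraction absorbed: 1 − 71.0/100 = 0.2900.
Photons absorbed: 0.2900 × 1.324e-5 = 3.840e-6 mol.
Φ = 3.63e-6 mol / 3.840e-6 mol photons = 0.95.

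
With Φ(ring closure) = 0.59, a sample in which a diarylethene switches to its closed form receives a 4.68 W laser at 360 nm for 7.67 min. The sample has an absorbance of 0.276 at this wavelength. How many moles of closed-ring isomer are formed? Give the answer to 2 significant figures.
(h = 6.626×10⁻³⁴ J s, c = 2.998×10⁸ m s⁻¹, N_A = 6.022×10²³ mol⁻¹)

Photon energy at 360 nm: hc/λ = (6.626×10⁻³⁴)(2.998×10⁸)/(360×10⁻⁹) = 5.518×10⁻¹⁹ J.
Energy delivered: (4.68 W)(460.2 s) = 2154 J.
Photons incident: 2154 / 5.518×10⁻¹⁹ = 3.904×10²¹, i.e. 3.904×10²¹/6.022×10²³ = 0.006483 mol.
Fraction absorbed: 1 − 10^(−0.276) = 0.4703.
Photons absorbed: 0.4703 × 0.006483 = 0.003049 mol.
Product: Φ × n_abs = 0.59 × 0.003049 = 0.001799 mol.

0.0018 mol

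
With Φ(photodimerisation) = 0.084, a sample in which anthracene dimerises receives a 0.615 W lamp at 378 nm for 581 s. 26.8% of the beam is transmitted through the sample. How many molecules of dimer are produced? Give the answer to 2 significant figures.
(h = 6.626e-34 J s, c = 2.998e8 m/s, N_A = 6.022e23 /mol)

Photon energy at 378 nm: hc/λ = (6.626e-34)(2.998e8)/(378e-9) = 5.255e-19 J.
Energy delivered: (0.615 W)(581 s) = 357.3 J.
Photons incident: 357.3 / 5.255e-19 = 6.799e20, i.e. 6.799e20/6.022e23 = 0.001129 mol.
Fraction absorbed: 1 − 26.8/100 = 0.7320.
Photons absorbed: 0.7320 × 0.001129 = 8.264e-4 mol.
Product: Φ × n_abs = 0.084 × 8.264e-4 = 6.942e-5 mol.
As a count: 6.942e-5 × 6.022e23 = 4.2e19.

4.2e19 molecules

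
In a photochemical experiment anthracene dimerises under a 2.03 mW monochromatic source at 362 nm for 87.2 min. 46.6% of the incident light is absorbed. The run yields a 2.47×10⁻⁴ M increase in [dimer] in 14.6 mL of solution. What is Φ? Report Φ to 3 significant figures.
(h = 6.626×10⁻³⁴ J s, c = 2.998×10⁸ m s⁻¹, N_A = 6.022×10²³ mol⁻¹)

Φ = 0.241

Product: (2.47×10⁻⁴ M)(0.0146 L) = 3.606×10⁻⁶ mol.
Photon energy at 362 nm: hc/λ = (6.626×10⁻³⁴)(2.998×10⁸)/(362×10⁻⁹) = 5.487×10⁻¹⁹ J.
Energy delivered: (2.03 mW)(5232 s) = 10.62 J.
Photons incident: 10.62 / 5.487×10⁻¹⁹ = 1.935×10¹⁹, i.e. 1.935×10¹⁹/6.022×10²³ = 3.213×10⁻⁵ mol.
Photons absorbed: 0.466 × 3.213×10⁻⁵ = 1.497×10⁻⁵ mol.
Φ = 3.606×10⁻⁶ mol / 1.497×10⁻⁵ mol photons = 0.241.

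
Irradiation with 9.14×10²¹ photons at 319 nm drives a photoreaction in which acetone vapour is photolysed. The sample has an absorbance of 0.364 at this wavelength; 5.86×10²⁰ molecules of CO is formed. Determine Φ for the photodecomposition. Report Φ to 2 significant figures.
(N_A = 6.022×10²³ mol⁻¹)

Product: 5.86×10²⁰ / 6.022×10²³ = 9.731×10⁻⁴ mol.
Moles of photons: 9.14×10²¹ / 6.022×10²³ = 0.01518 mol.
Fraction absorbed: 1 − 10^(−0.364) = 0.5675.
Photons absorbed: 0.5675 × 0.01518 = 0.008615 mol.
Φ = 9.731×10⁻⁴ mol / 0.008615 mol photons = 0.11.

Φ = 0.11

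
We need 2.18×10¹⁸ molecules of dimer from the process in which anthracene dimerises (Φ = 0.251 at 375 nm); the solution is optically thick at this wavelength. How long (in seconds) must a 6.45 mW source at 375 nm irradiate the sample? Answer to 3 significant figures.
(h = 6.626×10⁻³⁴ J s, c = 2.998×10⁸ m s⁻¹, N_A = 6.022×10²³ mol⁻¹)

Product: 2.18×10¹⁸ / 6.022×10²³ = 3.620×10⁻⁶ mol.
Photons that must be absorbed: 3.620×10⁻⁶ / 0.251 = 1.442×10⁻⁵ mol.
Photon energy: hc/λ = 5.297×10⁻¹⁹ J; per mole, 3.190×10⁵ J mol⁻¹.
Energy required: 1.442×10⁻⁵ × 3.190×10⁵ = 4.600 J.
Time: 4.600 J / 0.00645 W = 713 s.

t ≈ 713 s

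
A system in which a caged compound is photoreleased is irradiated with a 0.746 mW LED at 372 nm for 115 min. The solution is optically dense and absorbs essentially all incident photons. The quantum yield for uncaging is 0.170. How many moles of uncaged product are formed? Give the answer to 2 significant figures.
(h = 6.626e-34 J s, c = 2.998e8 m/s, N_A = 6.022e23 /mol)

Photon energy at 372 nm: hc/λ = (6.626e-34)(2.998e8)/(372e-9) = 5.340e-19 J.
Energy delivered: (0.746 mW)(6900 s) = 5.147 J.
Photons incident: 5.147 / 5.340e-19 = 9.639e18, i.e. 9.639e18/6.022e23 = 1.601e-5 mol.
Product: Φ × n_abs = 0.170 × 1.601e-5 = 2.722e-6 mol.

2.7e-6 mol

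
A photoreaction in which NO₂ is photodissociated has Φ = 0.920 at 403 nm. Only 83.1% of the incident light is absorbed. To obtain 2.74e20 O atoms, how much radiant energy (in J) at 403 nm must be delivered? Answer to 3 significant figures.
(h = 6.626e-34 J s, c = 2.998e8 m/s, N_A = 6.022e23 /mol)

Product: 2.74e20 / 6.022e23 = 4.550e-4 mol.
Photons that must be absorbed: 4.550e-4 / 0.920 = 4.946e-4 mol.
Incident photons needed: 4.946e-4 / 0.831 = 5.952e-4 mol.
Photon energy: hc/λ = 4.929e-19 J; per mole, 2.968e5 J mol⁻¹.
Energy required: 5.952e-4 × 2.968e5 = 177 J.

177 J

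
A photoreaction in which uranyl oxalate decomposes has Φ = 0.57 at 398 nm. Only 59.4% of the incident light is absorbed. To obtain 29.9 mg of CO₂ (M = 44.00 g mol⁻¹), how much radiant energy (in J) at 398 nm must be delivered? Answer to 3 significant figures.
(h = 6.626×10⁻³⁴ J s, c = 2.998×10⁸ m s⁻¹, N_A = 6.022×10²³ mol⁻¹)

603 J

Product: 29.9 mg / 44.00 g mol⁻¹ = 6.795×10⁻⁴ mol.
Photons that must be absorbed: 6.795×10⁻⁴ / 0.57 = 0.001192 mol.
Incident photons needed: 0.001192 / 0.594 = 0.002007 mol.
Photon energy: hc/λ = 4.991×10⁻¹⁹ J; per mole, 3.006×10⁵ J mol⁻¹.
Energy required: 0.002007 × 3.006×10⁵ = 603 J.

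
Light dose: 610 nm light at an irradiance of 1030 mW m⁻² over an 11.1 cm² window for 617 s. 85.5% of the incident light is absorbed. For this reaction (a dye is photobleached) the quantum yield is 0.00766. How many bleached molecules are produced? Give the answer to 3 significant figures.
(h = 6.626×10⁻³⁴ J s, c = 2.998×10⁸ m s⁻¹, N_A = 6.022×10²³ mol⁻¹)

Photon energy at 610 nm: hc/λ = (6.626×10⁻³⁴)(2.998×10⁸)/(610×10⁻⁹) = 3.257×10⁻¹⁹ J.
Energy delivered: (1030 mW m⁻²)(11.1×10⁻⁴ m²)(617 s) = 0.7054 J.
Photons incident: 0.7054 / 3.257×10⁻¹⁹ = 2.166×10¹⁸, i.e. 2.166×10¹⁸/6.022×10²³ = 3.597×10⁻⁶ mol.
Photons absorbed: 0.855 × 3.597×10⁻⁶ = 3.075×10⁻⁶ mol.
Product: Φ × n_abs = 0.00766 × 3.075×10⁻⁶ = 2.355×10⁻⁸ mol.
As a count: 2.355×10⁻⁸ × 6.022×10²³ = 1.42×10¹⁶.

1.42×10¹⁶ bleached molecules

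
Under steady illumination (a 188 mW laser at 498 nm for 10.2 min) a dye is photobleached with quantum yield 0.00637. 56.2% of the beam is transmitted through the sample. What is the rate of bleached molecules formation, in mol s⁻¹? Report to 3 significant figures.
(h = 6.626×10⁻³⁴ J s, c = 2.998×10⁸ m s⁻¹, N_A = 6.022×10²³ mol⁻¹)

Photon energy at 498 nm: hc/λ = (6.626×10⁻³⁴)(2.998×10⁸)/(498×10⁻⁹) = 3.989×10⁻¹⁹ J.
Energy delivered: (188 mW)(612 s) = 115.1 J.
Photons incident: 115.1 / 3.989×10⁻¹⁹ = 2.885×10²⁰, i.e. 2.885×10²⁰/6.022×10²³ = 4.791×10⁻⁴ mol.
Fraction absorbed: 1 − 56.2/100 = 0.4380.
Photons absorbed: 0.4380 × 4.791×10⁻⁴ = 2.098×10⁻⁴ mol.
Product formed: 0.00637 × 2.098×10⁻⁴ = 1.336×10⁻⁶ mol.
Rate: 1.336×10⁻⁶ / 612 s = 2.18×10⁻⁹ mol s⁻¹.

2.18×10⁻⁹ mol s⁻¹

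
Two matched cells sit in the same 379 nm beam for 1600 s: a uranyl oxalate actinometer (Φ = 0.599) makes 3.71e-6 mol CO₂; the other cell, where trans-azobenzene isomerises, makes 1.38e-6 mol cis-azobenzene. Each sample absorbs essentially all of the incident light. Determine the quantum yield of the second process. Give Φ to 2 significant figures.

Photons absorbed by the actinometer: 3.71e-6 / 0.599 = 6.194e-6 mol.
Φ(unknown) = 1.38e-6 / 6.194e-6 = 0.22.

Φ = 0.22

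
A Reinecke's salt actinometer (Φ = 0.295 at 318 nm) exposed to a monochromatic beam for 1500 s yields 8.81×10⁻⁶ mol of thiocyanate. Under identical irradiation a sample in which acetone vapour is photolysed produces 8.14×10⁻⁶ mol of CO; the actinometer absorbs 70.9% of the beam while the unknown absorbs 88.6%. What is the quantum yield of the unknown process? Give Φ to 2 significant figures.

Photons absorbed by the actinometer: 8.81×10⁻⁶ / 0.295 = 2.986×10⁻⁵ mol.
Incident flux: 2.986×10⁻⁵ / 0.709 = 4.212×10⁻⁵ einstein.
Absorbed by unknown: 0.886 × 4.212×10⁻⁵ = 3.732×10⁻⁵ mol.
Φ(unknown) = 8.14×10⁻⁶ / 3.732×10⁻⁵ = 0.22.

Φ = 0.22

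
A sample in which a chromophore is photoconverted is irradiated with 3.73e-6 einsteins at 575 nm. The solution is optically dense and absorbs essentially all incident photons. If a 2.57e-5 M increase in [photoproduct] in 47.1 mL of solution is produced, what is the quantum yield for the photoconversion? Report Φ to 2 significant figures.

Product: (2.57e-5 M)(0.0471 L) = 1.210e-6 mol.
Φ = 1.210e-6 mol / 3.73e-6 mol photons = 0.32.

Φ = 0.32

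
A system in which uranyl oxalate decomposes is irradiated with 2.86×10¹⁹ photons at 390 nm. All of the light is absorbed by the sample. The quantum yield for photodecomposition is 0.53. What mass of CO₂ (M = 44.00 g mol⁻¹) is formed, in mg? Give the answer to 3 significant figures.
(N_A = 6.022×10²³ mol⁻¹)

1.11 mg

Moles of photons: 2.86×10¹⁹ / 6.022×10²³ = 4.749×10⁻⁵ mol.
Product: Φ × n_abs = 0.53 × 4.749×10⁻⁵ = 2.517×10⁻⁵ mol.
Mass: 2.517×10⁻⁵ × 44.00 = 0.001107 g = 1.11 mg.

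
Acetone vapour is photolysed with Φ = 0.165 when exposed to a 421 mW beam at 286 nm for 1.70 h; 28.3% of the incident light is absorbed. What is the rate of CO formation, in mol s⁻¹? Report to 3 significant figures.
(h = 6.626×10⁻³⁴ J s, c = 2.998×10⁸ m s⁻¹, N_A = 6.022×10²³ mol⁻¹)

Photon energy at 286 nm: hc/λ = (6.626×10⁻³⁴)(2.998×10⁸)/(286×10⁻⁹) = 6.946×10⁻¹⁹ J.
Energy delivered: (421 mW)(6120 s) = 2577 J.
Photons incident: 2577 / 6.946×10⁻¹⁹ = 3.710×10²¹, i.e. 3.710×10²¹/6.022×10²³ = 0.006161 mol.
Photons absorbed: 0.283 × 0.006161 = 0.001744 mol.
Product formed: 0.165 × 0.001744 = 2.878×10⁻⁴ mol.
Rate: 2.878×10⁻⁴ / 6120 s = 4.70×10⁻⁸ mol s⁻¹.

4.70×10⁻⁸ mol s⁻¹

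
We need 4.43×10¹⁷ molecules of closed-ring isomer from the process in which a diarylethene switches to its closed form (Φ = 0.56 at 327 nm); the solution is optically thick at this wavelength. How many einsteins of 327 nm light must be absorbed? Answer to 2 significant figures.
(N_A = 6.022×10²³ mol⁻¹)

1.3×10⁻⁶ einstein

Product: 4.43×10¹⁷ / 6.022×10²³ = 7.356×10⁻⁷ mol.
Photons that must be absorbed: 7.356×10⁻⁷ / 0.56 = 1.314×10⁻⁶ mol.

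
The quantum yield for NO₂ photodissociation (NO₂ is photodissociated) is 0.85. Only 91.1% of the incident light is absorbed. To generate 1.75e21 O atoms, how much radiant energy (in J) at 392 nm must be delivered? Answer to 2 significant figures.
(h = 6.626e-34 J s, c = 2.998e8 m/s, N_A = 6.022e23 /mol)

Product: 1.75e21 / 6.022e23 = 0.002906 mol.
Photons that must be absorbed: 0.002906 / 0.85 = 0.003419 mol.
Incident photons needed: 0.003419 / 0.911 = 0.003753 mol.
Photon energy: hc/λ = 5.068e-19 J; per mole, 3.052e5 J mol⁻¹.
Energy required: 0.003753 × 3.052e5 = 1100 J.

1100 J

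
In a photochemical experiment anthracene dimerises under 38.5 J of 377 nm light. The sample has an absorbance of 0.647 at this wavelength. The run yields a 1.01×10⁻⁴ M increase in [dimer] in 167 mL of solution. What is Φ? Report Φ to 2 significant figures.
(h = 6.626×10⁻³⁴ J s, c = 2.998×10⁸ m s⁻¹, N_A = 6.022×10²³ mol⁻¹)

Φ = 0.18

Product: (1.01×10⁻⁴ M)(0.167 L) = 1.687×10⁻⁵ mol.
Photon energy at 377 nm: hc/λ = (6.626×10⁻³⁴)(2.998×10⁸)/(377×10⁻⁹) = 5.269×10⁻¹⁹ J.
Photons incident: 38.5 / 5.269×10⁻¹⁹ = 7.307×10¹⁹, i.e. 7.307×10¹⁹/6.022×10²³ = 1.213×10⁻⁴ mol.
Fraction absorbed: 1 − 10^(−0.647) = 0.7746.
Photons absorbed: 0.7746 × 1.213×10⁻⁴ = 9.396×10⁻⁵ mol.
Φ = 1.687×10⁻⁵ mol / 9.396×10⁻⁵ mol photons = 0.18.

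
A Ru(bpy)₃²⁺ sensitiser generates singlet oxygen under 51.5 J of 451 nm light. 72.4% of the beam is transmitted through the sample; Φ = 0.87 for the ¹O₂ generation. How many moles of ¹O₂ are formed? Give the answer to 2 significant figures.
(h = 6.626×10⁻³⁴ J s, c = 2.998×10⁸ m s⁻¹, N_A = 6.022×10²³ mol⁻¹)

4.7×10⁻⁵ mol

Photon energy at 451 nm: hc/λ = (6.626×10⁻³⁴)(2.998×10⁸)/(451×10⁻⁹) = 4.405×10⁻¹⁹ J.
Photons incident: 51.5 / 4.405×10⁻¹⁹ = 1.169×10²⁰, i.e. 1.169×10²⁰/6.022×10²³ = 1.941×10⁻⁴ mol.
Fraction absorbed: 1 − 72.4/100 = 0.2760.
Photons absorbed: 0.2760 × 1.941×10⁻⁴ = 5.357×10⁻⁵ mol.
Product: Φ × n_abs = 0.87 × 5.357×10⁻⁵ = 4.661×10⁻⁵ mol.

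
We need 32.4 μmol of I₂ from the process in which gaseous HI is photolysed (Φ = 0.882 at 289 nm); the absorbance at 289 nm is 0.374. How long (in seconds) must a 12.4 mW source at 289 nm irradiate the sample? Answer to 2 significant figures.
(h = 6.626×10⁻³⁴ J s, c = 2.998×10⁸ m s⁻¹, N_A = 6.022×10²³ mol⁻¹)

t ≈ 2100 s

Product: 32.4 μmol = 3.24×10⁻⁵ mol.
Photons that must be absorbed: 3.24×10⁻⁵ / 0.882 = 3.673×10⁻⁵ mol.
Fraction absorbed: 1 − 10^(−0.374) = 0.5773.
Incident photons needed: 3.673×10⁻⁵ / 0.5773 = 6.362×10⁻⁵ mol.
Photon energy: hc/λ = 6.874×10⁻¹⁹ J; per mole, 4.140×10⁵ J mol⁻¹.
Energy required: 6.362×10⁻⁵ × 4.140×10⁵ = 26.34 J.
Time: 26.34 J / 0.0124 W = 2100 s.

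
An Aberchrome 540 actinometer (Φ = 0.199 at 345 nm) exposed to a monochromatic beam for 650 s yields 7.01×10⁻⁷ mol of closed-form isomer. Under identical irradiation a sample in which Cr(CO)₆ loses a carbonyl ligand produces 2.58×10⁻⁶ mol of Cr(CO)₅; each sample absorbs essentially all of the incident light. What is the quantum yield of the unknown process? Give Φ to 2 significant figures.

Photons absorbed by the actinometer: 7.01×10⁻⁷ / 0.199 = 3.523×10⁻⁶ mol.
Φ(unknown) = 2.58×10⁻⁶ / 3.523×10⁻⁶ = 0.73.

Φ = 0.73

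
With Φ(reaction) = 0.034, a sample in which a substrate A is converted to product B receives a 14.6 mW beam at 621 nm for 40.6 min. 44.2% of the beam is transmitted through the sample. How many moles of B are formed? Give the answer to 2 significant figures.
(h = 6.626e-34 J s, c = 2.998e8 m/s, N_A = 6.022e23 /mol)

Photon energy at 621 nm: hc/λ = (6.626e-34)(2.998e8)/(621e-9) = 3.199e-19 J.
Energy delivered: (14.6 mW)(2436 s) = 35.57 J.
Photons incident: 35.57 / 3.199e-19 = 1.112e20, i.e. 1.112e20/6.022e23 = 1.847e-4 mol.
Fraction absorbed: 1 − 44.2/100 = 0.5580.
Photons absorbed: 0.5580 × 1.847e-4 = 1.031e-4 mol.
Product: Φ × n_abs = 0.034 × 1.031e-4 = 3.505e-6 mol.

3.5e-6 mol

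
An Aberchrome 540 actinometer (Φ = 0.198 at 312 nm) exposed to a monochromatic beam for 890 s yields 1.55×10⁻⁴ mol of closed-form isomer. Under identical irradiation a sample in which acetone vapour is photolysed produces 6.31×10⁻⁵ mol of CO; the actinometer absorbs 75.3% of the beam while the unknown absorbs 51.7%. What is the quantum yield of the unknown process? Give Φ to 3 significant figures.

Photons absorbed by the actinometer: 1.55×10⁻⁴ / 0.198 = 7.828×10⁻⁴ mol.
Incident flux: 7.828×10⁻⁴ / 0.753 = 0.001040 einstein.
Absorbed by unknown: 0.517 × 0.001040 = 5.377×10⁻⁴ mol.
Φ(unknown) = 6.31×10⁻⁵ / 5.377×10⁻⁴ = 0.117.

Φ = 0.117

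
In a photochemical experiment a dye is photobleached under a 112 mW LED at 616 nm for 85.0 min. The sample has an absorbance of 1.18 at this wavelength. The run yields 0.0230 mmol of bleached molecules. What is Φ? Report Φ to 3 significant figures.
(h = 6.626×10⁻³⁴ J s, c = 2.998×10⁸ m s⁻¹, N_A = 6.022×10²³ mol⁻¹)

Product: 0.0230 mmol = 2.30×10⁻⁵ mol.
Photon energy at 616 nm: hc/λ = (6.626×10⁻³⁴)(2.998×10⁸)/(616×10⁻⁹) = 3.225×10⁻¹⁹ J.
Energy delivered: (112 mW)(5100 s) = 571.2 J.
Photons incident: 571.2 / 3.225×10⁻¹⁹ = 1.771×10²¹, i.e. 1.771×10²¹/6.022×10²³ = 0.002941 mol.
Fraction absorbed: 1 − 10^(−1.18) = 0.9339.
Photons absorbed: 0.9339 × 0.002941 = 0.002747 mol.
Φ = 2.30×10⁻⁵ mol / 0.002747 mol photons = 0.00837.

Φ = 0.00837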